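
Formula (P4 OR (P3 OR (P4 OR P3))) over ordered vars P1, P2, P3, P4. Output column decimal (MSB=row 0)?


Formula: (P4 OR (P3 OR (P4 OR P3))) over P1, P2, P3, P4 (16 rows)
Evaluate each row (bits = P1,P2,P3,P4, MSB first):
  row 0 [0000]: (0 OR (0 OR (0 OR 0))) -> 0
  row 1 [0001]: (1 OR (0 OR (1 OR 0))) -> 1
  row 2 [0010]: (0 OR (1 OR (0 OR 1))) -> 1
  row 3 [0011]: (1 OR (1 OR (1 OR 1))) -> 1
  row 4 [0100]: (0 OR (0 OR (0 OR 0))) -> 0
  row 5 [0101]: (1 OR (0 OR (1 OR 0))) -> 1
  row 6 [0110]: (0 OR (1 OR (0 OR 1))) -> 1
  row 7 [0111]: (1 OR (1 OR (1 OR 1))) -> 1
  row 8 [1000]: (0 OR (0 OR (0 OR 0))) -> 0
  row 9 [1001]: (1 OR (0 OR (1 OR 0))) -> 1
  row 10 [1010]: (0 OR (1 OR (0 OR 1))) -> 1
  row 11 [1011]: (1 OR (1 OR (1 OR 1))) -> 1
  row 12 [1100]: (0 OR (0 OR (0 OR 0))) -> 0
  row 13 [1101]: (1 OR (0 OR (1 OR 0))) -> 1
  row 14 [1110]: (0 OR (1 OR (0 OR 1))) -> 1
  row 15 [1111]: (1 OR (1 OR (1 OR 1))) -> 1
Full result column, 4 rows per line (P1,P2 fixed per line; P3,P4 runs 00..11 left to right):
  rows 0-3 [P1,P2=00]: 0111  = hex 7
  rows 4-7 [P1,P2=01]: 0111  = hex 7
  rows 8-11 [P1,P2=10]: 0111  = hex 7
  rows 12-15 [P1,P2=11]: 0111  = hex 7
Output column (row 0 .. row 15) = 0111011101110111
Output column grouped in 4s = 0111 0111 0111 0111 = 0x7777
Convert to decimal digit by digit (value = value*16 + digit):
  7 -> 7
  7*16 + 7 = 119
  119*16 + 7 = 1911
  1911*16 + 7 = 30583
Decimal = 30583

30583


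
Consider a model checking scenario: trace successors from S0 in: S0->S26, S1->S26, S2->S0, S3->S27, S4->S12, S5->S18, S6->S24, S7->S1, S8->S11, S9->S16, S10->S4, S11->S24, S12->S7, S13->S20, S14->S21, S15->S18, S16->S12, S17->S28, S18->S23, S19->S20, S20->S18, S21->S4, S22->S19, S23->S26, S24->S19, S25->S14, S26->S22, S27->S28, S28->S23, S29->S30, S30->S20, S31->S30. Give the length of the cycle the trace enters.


Trace from S0 until a state repeats:
  S0 -> S26 -> S22 -> S19 -> S20 -> S18 -> S23 -> S26
S26 first seen at step 1, revisited at step 7.
Cycle length = 7 - 1 = 6

6


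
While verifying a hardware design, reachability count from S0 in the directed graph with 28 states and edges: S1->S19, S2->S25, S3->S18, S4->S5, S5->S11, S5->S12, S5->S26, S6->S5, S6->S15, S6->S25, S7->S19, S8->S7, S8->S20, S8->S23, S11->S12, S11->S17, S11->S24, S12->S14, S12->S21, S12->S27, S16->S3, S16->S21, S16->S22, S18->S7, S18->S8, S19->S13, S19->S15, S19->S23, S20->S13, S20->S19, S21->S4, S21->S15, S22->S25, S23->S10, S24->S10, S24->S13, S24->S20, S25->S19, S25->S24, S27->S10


BFS from S0:
  layer 0: {S0}
Reachable set: {S0}
Count = 1

1


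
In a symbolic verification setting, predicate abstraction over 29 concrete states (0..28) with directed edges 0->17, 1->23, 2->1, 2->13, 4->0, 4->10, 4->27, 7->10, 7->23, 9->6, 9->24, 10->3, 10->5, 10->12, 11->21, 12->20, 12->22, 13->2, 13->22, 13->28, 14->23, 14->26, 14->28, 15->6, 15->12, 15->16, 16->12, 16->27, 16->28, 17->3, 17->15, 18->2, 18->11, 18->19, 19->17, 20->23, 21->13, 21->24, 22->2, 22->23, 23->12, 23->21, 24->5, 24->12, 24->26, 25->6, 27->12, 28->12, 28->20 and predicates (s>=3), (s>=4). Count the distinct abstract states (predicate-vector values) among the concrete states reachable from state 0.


BFS from 0:
Concrete reachable: {0, 1, 2, 3, 5, 6, 12, 13, 15, 16, 17, 20, 21, 22, 23, 24, 26, 27, 28}
Abstract via predicates (s>=3), (s>=4):
  (0,0) <- {0, 1, 2}
  (1,0) <- {3}
  (1,1) <- {5, 6, 12, 13, 15, 16, 17, 20, 21, 22, 23, 24, 26, 27, 28}
Distinct abstract states = 3

3


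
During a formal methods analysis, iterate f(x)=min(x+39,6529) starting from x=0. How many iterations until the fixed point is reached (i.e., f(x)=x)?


Step 1: x=0, cap=6529, increment=39
Step 2: x grows by 39 each step until capped at 6529; fixed point is x=6529
Step 3: iterations = ceil(6529/39) = 168

168


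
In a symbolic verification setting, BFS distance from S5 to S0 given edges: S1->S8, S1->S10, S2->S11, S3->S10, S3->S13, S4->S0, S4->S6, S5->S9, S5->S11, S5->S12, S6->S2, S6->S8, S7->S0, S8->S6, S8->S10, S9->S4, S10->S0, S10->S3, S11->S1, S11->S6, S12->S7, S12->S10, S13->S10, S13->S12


BFS layer-by-layer from S5:
  dist 0: {S5}
  dist 1: {S9, S11, S12}
  dist 2: {S1, S4, S6, S7, S10}
  dist 3: {S0, S2, S3, S8}
  -> S0 reached at distance 3
Shortest path length = 3

3


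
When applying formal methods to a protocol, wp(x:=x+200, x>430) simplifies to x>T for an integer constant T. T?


Formula: wp(x:=E, P) = P[E/x] (substitute E for x in postcondition)
Step 1: Postcondition: x>430
Step 2: Substitute x+200 for x: x+200>430
Step 3: Solve for x: x > 430-200 = 230

230


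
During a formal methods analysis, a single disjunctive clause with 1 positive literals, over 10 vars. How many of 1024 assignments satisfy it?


Step 1: Total=2^10=1024
Step 2: Unsat when all 1 false: 2^9=512
Step 3: Sat=1024-512=512

512


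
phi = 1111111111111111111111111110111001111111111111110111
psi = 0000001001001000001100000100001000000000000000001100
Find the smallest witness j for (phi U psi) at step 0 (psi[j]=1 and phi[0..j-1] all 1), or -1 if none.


(phi U psi) at 0: need smallest j with psi[j]=1 and phi[i]=1 for all i in [0,j).
Scan from step 0:
  step 0: phi=1, psi=0 -> continue
  step 1: phi=1, psi=0 -> continue
  step 2: phi=1, psi=0 -> continue
  step 3: phi=1, psi=0 -> continue
  step 6: psi=1 and phi held for [0,6) -> witness found
Witness step = 6

6


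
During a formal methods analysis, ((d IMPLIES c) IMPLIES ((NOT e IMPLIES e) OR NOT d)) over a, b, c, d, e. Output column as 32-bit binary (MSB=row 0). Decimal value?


Formula: ((d IMPLIES c) IMPLIES ((NOT e IMPLIES e) OR NOT d)) over a, b, c, d, e (32 rows)
Evaluate each row (bits = a,b,c,d,e, MSB first):
  row 0 [00000]: ((0 IMPLIES 0) IMPLIES ((NOT 0 IMPLIES 0) OR NOT 0)) -> 1
  row 1 [00001]: ((0 IMPLIES 0) IMPLIES ((NOT 1 IMPLIES 1) OR NOT 0)) -> 1
  row 2 [00010]: ((1 IMPLIES 0) IMPLIES ((NOT 0 IMPLIES 0) OR NOT 1)) -> 1
  row 3 [00011]: ((1 IMPLIES 0) IMPLIES ((NOT 1 IMPLIES 1) OR NOT 1)) -> 1
  row 4 [00100]: ((0 IMPLIES 1) IMPLIES ((NOT 0 IMPLIES 0) OR NOT 0)) -> 1
  row 5 [00101]: ((0 IMPLIES 1) IMPLIES ((NOT 1 IMPLIES 1) OR NOT 0)) -> 1
  row 6 [00110]: ((1 IMPLIES 1) IMPLIES ((NOT 0 IMPLIES 0) OR NOT 1)) -> 0
  row 7 [00111]: ((1 IMPLIES 1) IMPLIES ((NOT 1 IMPLIES 1) OR NOT 1)) -> 1
  row 8 [01000]: ((0 IMPLIES 0) IMPLIES ((NOT 0 IMPLIES 0) OR NOT 0)) -> 1
  row 9 [01001]: ((0 IMPLIES 0) IMPLIES ((NOT 1 IMPLIES 1) OR NOT 0)) -> 1
  row 10 [01010]: ((1 IMPLIES 0) IMPLIES ((NOT 0 IMPLIES 0) OR NOT 1)) -> 1
  row 11 [01011]: ((1 IMPLIES 0) IMPLIES ((NOT 1 IMPLIES 1) OR NOT 1)) -> 1
  row 12 [01100]: ((0 IMPLIES 1) IMPLIES ((NOT 0 IMPLIES 0) OR NOT 0)) -> 1
  row 13 [01101]: ((0 IMPLIES 1) IMPLIES ((NOT 1 IMPLIES 1) OR NOT 0)) -> 1
  row 14 [01110]: ((1 IMPLIES 1) IMPLIES ((NOT 0 IMPLIES 0) OR NOT 1)) -> 0
  row 15 [01111]: ((1 IMPLIES 1) IMPLIES ((NOT 1 IMPLIES 1) OR NOT 1)) -> 1
  row 16 [10000]: ((0 IMPLIES 0) IMPLIES ((NOT 0 IMPLIES 0) OR NOT 0)) -> 1
  row 17 [10001]: ((0 IMPLIES 0) IMPLIES ((NOT 1 IMPLIES 1) OR NOT 0)) -> 1
  row 18 [10010]: ((1 IMPLIES 0) IMPLIES ((NOT 0 IMPLIES 0) OR NOT 1)) -> 1
  row 19 [10011]: ((1 IMPLIES 0) IMPLIES ((NOT 1 IMPLIES 1) OR NOT 1)) -> 1
  row 20 [10100]: ((0 IMPLIES 1) IMPLIES ((NOT 0 IMPLIES 0) OR NOT 0)) -> 1
  row 21 [10101]: ((0 IMPLIES 1) IMPLIES ((NOT 1 IMPLIES 1) OR NOT 0)) -> 1
  row 22 [10110]: ((1 IMPLIES 1) IMPLIES ((NOT 0 IMPLIES 0) OR NOT 1)) -> 0
  row 23 [10111]: ((1 IMPLIES 1) IMPLIES ((NOT 1 IMPLIES 1) OR NOT 1)) -> 1
  row 24 [11000]: ((0 IMPLIES 0) IMPLIES ((NOT 0 IMPLIES 0) OR NOT 0)) -> 1
  row 25 [11001]: ((0 IMPLIES 0) IMPLIES ((NOT 1 IMPLIES 1) OR NOT 0)) -> 1
  row 26 [11010]: ((1 IMPLIES 0) IMPLIES ((NOT 0 IMPLIES 0) OR NOT 1)) -> 1
  row 27 [11011]: ((1 IMPLIES 0) IMPLIES ((NOT 1 IMPLIES 1) OR NOT 1)) -> 1
  row 28 [11100]: ((0 IMPLIES 1) IMPLIES ((NOT 0 IMPLIES 0) OR NOT 0)) -> 1
  row 29 [11101]: ((0 IMPLIES 1) IMPLIES ((NOT 1 IMPLIES 1) OR NOT 0)) -> 1
  row 30 [11110]: ((1 IMPLIES 1) IMPLIES ((NOT 0 IMPLIES 0) OR NOT 1)) -> 0
  row 31 [11111]: ((1 IMPLIES 1) IMPLIES ((NOT 1 IMPLIES 1) OR NOT 1)) -> 1
Full result column, 4 rows per line (a,b,c fixed per line; d,e runs 00..11 left to right):
  rows 0-3 [a,b,c=000]: 1111  = hex F
  rows 4-7 [a,b,c=001]: 1101  = hex D
  rows 8-11 [a,b,c=010]: 1111  = hex F
  rows 12-15 [a,b,c=011]: 1101  = hex D
  rows 16-19 [a,b,c=100]: 1111  = hex F
  rows 20-23 [a,b,c=101]: 1101  = hex D
  rows 24-27 [a,b,c=110]: 1111  = hex F
  rows 28-31 [a,b,c=111]: 1101  = hex D
Output column (row 0 .. row 31) = 11111101111111011111110111111101
Output column grouped in 4s = 1111 1101 1111 1101 1111 1101 1111 1101 = 0xFDFDFDFD
Convert to decimal digit by digit (value = value*16 + digit):
  F -> 15
  15*16 + 13 (D) = 253
  253*16 + 15 (F) = 4063
  4063*16 + 13 (D) = 65021
  65021*16 + 15 (F) = 1040351
  1040351*16 + 13 (D) = 16645629
  16645629*16 + 15 (F) = 266330079
  266330079*16 + 13 (D) = 4261281277
Decimal = 4261281277

4261281277


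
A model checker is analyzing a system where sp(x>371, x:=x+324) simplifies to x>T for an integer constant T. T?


Formula: sp(P, x:=E) = exists old_x. (x = E[old_x/x]) AND P[old_x/x] (old_x is the value of x before the assignment; eliminate old_x by solving x = E[old_x/x] for old_x)
Step 1: Precondition P: x>371, i.e. old_x > 371
Step 2: Assignment gives x = old_x + 324, so old_x = x - 324
Step 3: Substitute into P: x - 324 > 371
Step 4: Simplify: x > 371+324 = 695

695


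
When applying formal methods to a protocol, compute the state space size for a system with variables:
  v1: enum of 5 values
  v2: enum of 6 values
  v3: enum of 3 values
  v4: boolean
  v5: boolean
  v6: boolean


State space = product of domain sizes of all variables.
Domain sizes:
  v1 (enum of 5 values): 5
  v2 (enum of 6 values): 6
  v3 (enum of 3 values): 3
  v4 (boolean): 2
  v5 (boolean): 2
  v6 (boolean): 2
Product = 5 * 6 * 3 * 2 * 2 * 2 = 720

720


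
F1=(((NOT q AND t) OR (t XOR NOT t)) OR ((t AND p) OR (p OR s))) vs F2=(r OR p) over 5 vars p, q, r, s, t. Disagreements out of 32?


F1 = (((NOT q AND t) OR (t XOR NOT t)) OR ((t AND p) OR (p OR s)))
F2 = (r OR p)
Evaluate both on each of 32 rows (bits = p,q,r,s,t):
  row 0 [00000]: F1=1 F2=0 (differ) -> 1
  row 1 [00001]: F1=1 F2=0 (differ) -> 1
  row 2 [00010]: F1=1 F2=0 (differ) -> 1
  row 3 [00011]: F1=1 F2=0 (differ) -> 1
  row 4 [00100]: F1=1 F2=1 -> 0
  row 5 [00101]: F1=1 F2=1 -> 0
  row 6 [00110]: F1=1 F2=1 -> 0
  row 7 [00111]: F1=1 F2=1 -> 0
  row 8 [01000]: F1=1 F2=0 (differ) -> 1
  row 9 [01001]: F1=1 F2=0 (differ) -> 1
  row 10 [01010]: F1=1 F2=0 (differ) -> 1
  row 11 [01011]: F1=1 F2=0 (differ) -> 1
  row 12 [01100]: F1=1 F2=1 -> 0
  row 13 [01101]: F1=1 F2=1 -> 0
  row 14 [01110]: F1=1 F2=1 -> 0
  row 15 [01111]: F1=1 F2=1 -> 0
  row 16 [10000]: F1=1 F2=1 -> 0
  row 17 [10001]: F1=1 F2=1 -> 0
  row 18 [10010]: F1=1 F2=1 -> 0
  row 19 [10011]: F1=1 F2=1 -> 0
  row 20 [10100]: F1=1 F2=1 -> 0
  row 21 [10101]: F1=1 F2=1 -> 0
  row 22 [10110]: F1=1 F2=1 -> 0
  row 23 [10111]: F1=1 F2=1 -> 0
  row 24 [11000]: F1=1 F2=1 -> 0
  row 25 [11001]: F1=1 F2=1 -> 0
  row 26 [11010]: F1=1 F2=1 -> 0
  row 27 [11011]: F1=1 F2=1 -> 0
  row 28 [11100]: F1=1 F2=1 -> 0
  row 29 [11101]: F1=1 F2=1 -> 0
  row 30 [11110]: F1=1 F2=1 -> 0
  row 31 [11111]: F1=1 F2=1 -> 0
Full result column, 8 rows per line (p,q fixed per line; r,s,t runs 000..111 left to right):
  rows 0-7 [p,q=00]: 11110000  (ones: 4)
  rows 8-15 [p,q=01]: 11110000  (ones: 4)
  rows 16-23 [p,q=10]: 00000000  (ones: 0)
  rows 24-31 [p,q=11]: 00000000  (ones: 0)
Disagreements = 4+4+0+0 = 8

8


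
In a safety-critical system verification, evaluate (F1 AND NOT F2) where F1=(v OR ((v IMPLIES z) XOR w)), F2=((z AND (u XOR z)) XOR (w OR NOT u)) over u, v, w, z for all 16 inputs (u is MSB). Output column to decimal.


F1 = (v OR ((v IMPLIES z) XOR w))
F2 = ((z AND (u XOR z)) XOR (w OR NOT u))
Counterexample to F1=>F2 is where F1=1 and F2=0.
Evaluate each row (bits = u,v,w,z, MSB first):
  row 0 [0000]: F1=1 F2=1 -> F1&~F2 -> 0
  row 1 [0001]: F1=1 F2=0 -> F1&~F2 -> 1
  row 2 [0010]: F1=0 F2=1 -> F1&~F2 -> 0
  row 3 [0011]: F1=0 F2=0 -> F1&~F2 -> 0
  row 4 [0100]: F1=1 F2=1 -> F1&~F2 -> 0
  row 5 [0101]: F1=1 F2=0 -> F1&~F2 -> 1
  row 6 [0110]: F1=1 F2=1 -> F1&~F2 -> 0
  row 7 [0111]: F1=1 F2=0 -> F1&~F2 -> 1
  row 8 [1000]: F1=1 F2=0 -> F1&~F2 -> 1
  row 9 [1001]: F1=1 F2=0 -> F1&~F2 -> 1
  row 10 [1010]: F1=0 F2=1 -> F1&~F2 -> 0
  row 11 [1011]: F1=0 F2=1 -> F1&~F2 -> 0
  row 12 [1100]: F1=1 F2=0 -> F1&~F2 -> 1
  row 13 [1101]: F1=1 F2=0 -> F1&~F2 -> 1
  row 14 [1110]: F1=1 F2=1 -> F1&~F2 -> 0
  row 15 [1111]: F1=1 F2=1 -> F1&~F2 -> 0
Full result column, 4 rows per line (u,v fixed per line; w,z runs 00..11 left to right):
  rows 0-3 [u,v=00]: 0100  = hex 4
  rows 4-7 [u,v=01]: 0101  = hex 5
  rows 8-11 [u,v=10]: 1100  = hex C
  rows 12-15 [u,v=11]: 1100  = hex C
Counterexample vector (row 0 .. row 15) = 0100010111001100
Output column grouped in 4s = 0100 0101 1100 1100 = 0x45CC
Convert to decimal digit by digit (value = value*16 + digit):
  4 -> 4
  4*16 + 5 = 69
  69*16 + 12 (C) = 1116
  1116*16 + 12 (C) = 17868
Decimal = 17868

17868


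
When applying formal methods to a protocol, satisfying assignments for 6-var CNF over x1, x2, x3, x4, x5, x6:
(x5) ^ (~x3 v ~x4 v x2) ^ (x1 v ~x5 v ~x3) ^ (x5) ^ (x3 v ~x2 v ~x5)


CNF with 5 clauses over 6 vars (64 assignments).
An assignment satisfies CNF iff every clause has >=1 true literal.
Check each row (bits = x1,x2,x3,x4,x5,x6; clause T/F shown):
  row 0 [000000]: clauses=FTTFT -> 0
  row 1 [000001]: clauses=FTTFT -> 0
  row 2 [000010]: clauses=TTTTT -> 1
  row 3 [000011]: clauses=TTTTT -> 1
  row 4 [000100]: clauses=FTTFT -> 0
  (every remaining row is evaluated the same way; all 64 results are listed next)
Full result column, 8 rows per line (x1,x2,x3 fixed per line; x4,x5,x6 runs 000..111 left to right):
  rows 0-7 [x1,x2,x3=000]: 00110011  (ones: 4)
  rows 8-15 [x1,x2,x3=001]: 00000000  (ones: 0)
  rows 16-23 [x1,x2,x3=010]: 00000000  (ones: 0)
  rows 24-31 [x1,x2,x3=011]: 00000000  (ones: 0)
  rows 32-39 [x1,x2,x3=100]: 00110011  (ones: 4)
  rows 40-47 [x1,x2,x3=101]: 00110000  (ones: 2)
  rows 48-55 [x1,x2,x3=110]: 00000000  (ones: 0)
  rows 56-63 [x1,x2,x3=111]: 00110011  (ones: 4)
Satisfying assignments = 4+0+0+0+4+2+0+4 = 14

14


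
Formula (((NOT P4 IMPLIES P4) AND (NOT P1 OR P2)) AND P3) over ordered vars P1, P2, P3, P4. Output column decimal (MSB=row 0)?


Formula: (((NOT P4 IMPLIES P4) AND (NOT P1 OR P2)) AND P3) over P1, P2, P3, P4 (16 rows)
Evaluate each row (bits = P1,P2,P3,P4, MSB first):
  row 0 [0000]: (((NOT 0 IMPLIES 0) AND (NOT 0 OR 0)) AND 0) -> 0
  row 1 [0001]: (((NOT 1 IMPLIES 1) AND (NOT 0 OR 0)) AND 0) -> 0
  row 2 [0010]: (((NOT 0 IMPLIES 0) AND (NOT 0 OR 0)) AND 1) -> 0
  row 3 [0011]: (((NOT 1 IMPLIES 1) AND (NOT 0 OR 0)) AND 1) -> 1
  row 4 [0100]: (((NOT 0 IMPLIES 0) AND (NOT 0 OR 1)) AND 0) -> 0
  row 5 [0101]: (((NOT 1 IMPLIES 1) AND (NOT 0 OR 1)) AND 0) -> 0
  row 6 [0110]: (((NOT 0 IMPLIES 0) AND (NOT 0 OR 1)) AND 1) -> 0
  row 7 [0111]: (((NOT 1 IMPLIES 1) AND (NOT 0 OR 1)) AND 1) -> 1
  row 8 [1000]: (((NOT 0 IMPLIES 0) AND (NOT 1 OR 0)) AND 0) -> 0
  row 9 [1001]: (((NOT 1 IMPLIES 1) AND (NOT 1 OR 0)) AND 0) -> 0
  row 10 [1010]: (((NOT 0 IMPLIES 0) AND (NOT 1 OR 0)) AND 1) -> 0
  row 11 [1011]: (((NOT 1 IMPLIES 1) AND (NOT 1 OR 0)) AND 1) -> 0
  row 12 [1100]: (((NOT 0 IMPLIES 0) AND (NOT 1 OR 1)) AND 0) -> 0
  row 13 [1101]: (((NOT 1 IMPLIES 1) AND (NOT 1 OR 1)) AND 0) -> 0
  row 14 [1110]: (((NOT 0 IMPLIES 0) AND (NOT 1 OR 1)) AND 1) -> 0
  row 15 [1111]: (((NOT 1 IMPLIES 1) AND (NOT 1 OR 1)) AND 1) -> 1
Full result column, 4 rows per line (P1,P2 fixed per line; P3,P4 runs 00..11 left to right):
  rows 0-3 [P1,P2=00]: 0001  = hex 1
  rows 4-7 [P1,P2=01]: 0001  = hex 1
  rows 8-11 [P1,P2=10]: 0000  = hex 0
  rows 12-15 [P1,P2=11]: 0001  = hex 1
Output column (row 0 .. row 15) = 0001000100000001
Output column grouped in 4s = 0001 0001 0000 0001 = 0x1101
Convert to decimal digit by digit (value = value*16 + digit):
  1 -> 1
  1*16 + 1 = 17
  17*16 + 0 = 272
  272*16 + 1 = 4353
Decimal = 4353

4353


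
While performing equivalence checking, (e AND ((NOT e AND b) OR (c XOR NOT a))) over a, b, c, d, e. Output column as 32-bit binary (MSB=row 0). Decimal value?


Formula: (e AND ((NOT e AND b) OR (c XOR NOT a))) over a, b, c, d, e (32 rows)
Evaluate each row (bits = a,b,c,d,e, MSB first):
  row 0 [00000]: (0 AND ((NOT 0 AND 0) OR (0 XOR NOT 0))) -> 0
  row 1 [00001]: (1 AND ((NOT 1 AND 0) OR (0 XOR NOT 0))) -> 1
  row 2 [00010]: (0 AND ((NOT 0 AND 0) OR (0 XOR NOT 0))) -> 0
  row 3 [00011]: (1 AND ((NOT 1 AND 0) OR (0 XOR NOT 0))) -> 1
  row 4 [00100]: (0 AND ((NOT 0 AND 0) OR (1 XOR NOT 0))) -> 0
  row 5 [00101]: (1 AND ((NOT 1 AND 0) OR (1 XOR NOT 0))) -> 0
  row 6 [00110]: (0 AND ((NOT 0 AND 0) OR (1 XOR NOT 0))) -> 0
  row 7 [00111]: (1 AND ((NOT 1 AND 0) OR (1 XOR NOT 0))) -> 0
  row 8 [01000]: (0 AND ((NOT 0 AND 1) OR (0 XOR NOT 0))) -> 0
  row 9 [01001]: (1 AND ((NOT 1 AND 1) OR (0 XOR NOT 0))) -> 1
  row 10 [01010]: (0 AND ((NOT 0 AND 1) OR (0 XOR NOT 0))) -> 0
  row 11 [01011]: (1 AND ((NOT 1 AND 1) OR (0 XOR NOT 0))) -> 1
  row 12 [01100]: (0 AND ((NOT 0 AND 1) OR (1 XOR NOT 0))) -> 0
  row 13 [01101]: (1 AND ((NOT 1 AND 1) OR (1 XOR NOT 0))) -> 0
  row 14 [01110]: (0 AND ((NOT 0 AND 1) OR (1 XOR NOT 0))) -> 0
  row 15 [01111]: (1 AND ((NOT 1 AND 1) OR (1 XOR NOT 0))) -> 0
  row 16 [10000]: (0 AND ((NOT 0 AND 0) OR (0 XOR NOT 1))) -> 0
  row 17 [10001]: (1 AND ((NOT 1 AND 0) OR (0 XOR NOT 1))) -> 0
  row 18 [10010]: (0 AND ((NOT 0 AND 0) OR (0 XOR NOT 1))) -> 0
  row 19 [10011]: (1 AND ((NOT 1 AND 0) OR (0 XOR NOT 1))) -> 0
  row 20 [10100]: (0 AND ((NOT 0 AND 0) OR (1 XOR NOT 1))) -> 0
  row 21 [10101]: (1 AND ((NOT 1 AND 0) OR (1 XOR NOT 1))) -> 1
  row 22 [10110]: (0 AND ((NOT 0 AND 0) OR (1 XOR NOT 1))) -> 0
  row 23 [10111]: (1 AND ((NOT 1 AND 0) OR (1 XOR NOT 1))) -> 1
  row 24 [11000]: (0 AND ((NOT 0 AND 1) OR (0 XOR NOT 1))) -> 0
  row 25 [11001]: (1 AND ((NOT 1 AND 1) OR (0 XOR NOT 1))) -> 0
  row 26 [11010]: (0 AND ((NOT 0 AND 1) OR (0 XOR NOT 1))) -> 0
  row 27 [11011]: (1 AND ((NOT 1 AND 1) OR (0 XOR NOT 1))) -> 0
  row 28 [11100]: (0 AND ((NOT 0 AND 1) OR (1 XOR NOT 1))) -> 0
  row 29 [11101]: (1 AND ((NOT 1 AND 1) OR (1 XOR NOT 1))) -> 1
  row 30 [11110]: (0 AND ((NOT 0 AND 1) OR (1 XOR NOT 1))) -> 0
  row 31 [11111]: (1 AND ((NOT 1 AND 1) OR (1 XOR NOT 1))) -> 1
Full result column, 4 rows per line (a,b,c fixed per line; d,e runs 00..11 left to right):
  rows 0-3 [a,b,c=000]: 0101  = hex 5
  rows 4-7 [a,b,c=001]: 0000  = hex 0
  rows 8-11 [a,b,c=010]: 0101  = hex 5
  rows 12-15 [a,b,c=011]: 0000  = hex 0
  rows 16-19 [a,b,c=100]: 0000  = hex 0
  rows 20-23 [a,b,c=101]: 0101  = hex 5
  rows 24-27 [a,b,c=110]: 0000  = hex 0
  rows 28-31 [a,b,c=111]: 0101  = hex 5
Output column (row 0 .. row 31) = 01010000010100000000010100000101
Output column grouped in 4s = 0101 0000 0101 0000 0000 0101 0000 0101 = 0x50500505
Convert to decimal digit by digit (value = value*16 + digit):
  5 -> 5
  5*16 + 0 = 80
  80*16 + 5 = 1285
  1285*16 + 0 = 20560
  20560*16 + 0 = 328960
  328960*16 + 5 = 5263365
  5263365*16 + 0 = 84213840
  84213840*16 + 5 = 1347421445
Decimal = 1347421445

1347421445


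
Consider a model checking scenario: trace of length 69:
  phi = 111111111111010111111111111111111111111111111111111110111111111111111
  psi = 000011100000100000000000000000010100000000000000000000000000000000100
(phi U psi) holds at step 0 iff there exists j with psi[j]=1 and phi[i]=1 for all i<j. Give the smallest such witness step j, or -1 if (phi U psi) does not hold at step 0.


(phi U psi) at 0: need smallest j with psi[j]=1 and phi[i]=1 for all i in [0,j).
Scan from step 0:
  step 0: phi=1, psi=0 -> continue
  step 1: phi=1, psi=0 -> continue
  step 2: phi=1, psi=0 -> continue
  step 3: phi=1, psi=0 -> continue
  step 4: psi=1 and phi held for [0,4) -> witness found
Witness step = 4

4


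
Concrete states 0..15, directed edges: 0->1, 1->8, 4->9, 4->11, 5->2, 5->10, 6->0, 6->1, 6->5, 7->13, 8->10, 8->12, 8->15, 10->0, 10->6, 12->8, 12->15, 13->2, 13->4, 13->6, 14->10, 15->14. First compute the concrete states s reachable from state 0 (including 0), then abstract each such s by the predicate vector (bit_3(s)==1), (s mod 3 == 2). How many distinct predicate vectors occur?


BFS from 0:
Concrete reachable: {0, 1, 2, 5, 6, 8, 10, 12, 14, 15}
Abstract via predicates (bit_3(s)==1), (s mod 3 == 2):
  (0,0) <- {0, 1, 6}
  (0,1) <- {2, 5}
  (1,0) <- {10, 12, 15}
  (1,1) <- {8, 14}
Distinct abstract states = 4

4


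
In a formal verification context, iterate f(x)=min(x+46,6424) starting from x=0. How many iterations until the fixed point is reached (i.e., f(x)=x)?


Step 1: x=0, cap=6424, increment=46
Step 2: x grows by 46 each step until capped at 6424; fixed point is x=6424
Step 3: iterations = ceil(6424/46) = 140

140


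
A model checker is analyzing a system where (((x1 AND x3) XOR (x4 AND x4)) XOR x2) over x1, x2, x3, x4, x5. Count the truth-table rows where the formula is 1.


Formula: (((x1 AND x3) XOR (x4 AND x4)) XOR x2) over 5 vars (32 rows)
Evaluate each row (x1, x2, x3, x4, x5 as bits, MSB first):
  row 0 [00000]: (((0 AND 0) XOR (0 AND 0)) XOR 0) -> 0
  row 1 [00001]: (((0 AND 0) XOR (0 AND 0)) XOR 0) -> 0
  row 2 [00010]: (((0 AND 0) XOR (1 AND 1)) XOR 0) -> 1
  row 3 [00011]: (((0 AND 0) XOR (1 AND 1)) XOR 0) -> 1
  row 4 [00100]: (((0 AND 1) XOR (0 AND 0)) XOR 0) -> 0
  row 5 [00101]: (((0 AND 1) XOR (0 AND 0)) XOR 0) -> 0
  row 6 [00110]: (((0 AND 1) XOR (1 AND 1)) XOR 0) -> 1
  row 7 [00111]: (((0 AND 1) XOR (1 AND 1)) XOR 0) -> 1
  row 8 [01000]: (((0 AND 0) XOR (0 AND 0)) XOR 1) -> 1
  row 9 [01001]: (((0 AND 0) XOR (0 AND 0)) XOR 1) -> 1
  row 10 [01010]: (((0 AND 0) XOR (1 AND 1)) XOR 1) -> 0
  row 11 [01011]: (((0 AND 0) XOR (1 AND 1)) XOR 1) -> 0
  row 12 [01100]: (((0 AND 1) XOR (0 AND 0)) XOR 1) -> 1
  row 13 [01101]: (((0 AND 1) XOR (0 AND 0)) XOR 1) -> 1
  row 14 [01110]: (((0 AND 1) XOR (1 AND 1)) XOR 1) -> 0
  row 15 [01111]: (((0 AND 1) XOR (1 AND 1)) XOR 1) -> 0
  row 16 [10000]: (((1 AND 0) XOR (0 AND 0)) XOR 0) -> 0
  row 17 [10001]: (((1 AND 0) XOR (0 AND 0)) XOR 0) -> 0
  row 18 [10010]: (((1 AND 0) XOR (1 AND 1)) XOR 0) -> 1
  row 19 [10011]: (((1 AND 0) XOR (1 AND 1)) XOR 0) -> 1
  row 20 [10100]: (((1 AND 1) XOR (0 AND 0)) XOR 0) -> 1
  row 21 [10101]: (((1 AND 1) XOR (0 AND 0)) XOR 0) -> 1
  row 22 [10110]: (((1 AND 1) XOR (1 AND 1)) XOR 0) -> 0
  row 23 [10111]: (((1 AND 1) XOR (1 AND 1)) XOR 0) -> 0
  row 24 [11000]: (((1 AND 0) XOR (0 AND 0)) XOR 1) -> 1
  row 25 [11001]: (((1 AND 0) XOR (0 AND 0)) XOR 1) -> 1
  row 26 [11010]: (((1 AND 0) XOR (1 AND 1)) XOR 1) -> 0
  row 27 [11011]: (((1 AND 0) XOR (1 AND 1)) XOR 1) -> 0
  row 28 [11100]: (((1 AND 1) XOR (0 AND 0)) XOR 1) -> 0
  row 29 [11101]: (((1 AND 1) XOR (0 AND 0)) XOR 1) -> 0
  row 30 [11110]: (((1 AND 1) XOR (1 AND 1)) XOR 1) -> 1
  row 31 [11111]: (((1 AND 1) XOR (1 AND 1)) XOR 1) -> 1
Full result column, 8 rows per line (x1,x2 fixed per line; x3,x4,x5 runs 000..111 left to right):
  rows 0-7 [x1,x2=00]: 00110011  (ones: 4)
  rows 8-15 [x1,x2=01]: 11001100  (ones: 4)
  rows 16-23 [x1,x2=10]: 00111100  (ones: 4)
  rows 24-31 [x1,x2=11]: 11000011  (ones: 4)
Count of 1-rows = 4+4+4+4 = 16

16


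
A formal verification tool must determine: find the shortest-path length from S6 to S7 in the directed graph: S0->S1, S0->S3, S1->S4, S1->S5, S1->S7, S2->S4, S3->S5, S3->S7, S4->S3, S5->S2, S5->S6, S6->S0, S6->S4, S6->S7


BFS layer-by-layer from S6:
  dist 0: {S6}
  dist 1: {S0, S4, S7}
  -> S7 reached at distance 1
Shortest path length = 1

1


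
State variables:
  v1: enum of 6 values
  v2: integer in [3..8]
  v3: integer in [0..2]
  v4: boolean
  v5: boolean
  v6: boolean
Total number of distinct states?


State space = product of domain sizes of all variables.
Domain sizes:
  v1 (enum of 6 values): 6
  v2 (integer in [3..8]): 6
  v3 (integer in [0..2]): 3
  v4 (boolean): 2
  v5 (boolean): 2
  v6 (boolean): 2
Product = 6 * 6 * 3 * 2 * 2 * 2 = 864

864


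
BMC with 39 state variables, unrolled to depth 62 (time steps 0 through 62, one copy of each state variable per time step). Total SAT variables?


BMC unrolls to depth k, creating one copy of each state var for steps 0..k.
Step count = 62 + 1 = 63 (steps 0 through 62)
Vars per step = 39
Total = 39 * 63 = 2457

2457


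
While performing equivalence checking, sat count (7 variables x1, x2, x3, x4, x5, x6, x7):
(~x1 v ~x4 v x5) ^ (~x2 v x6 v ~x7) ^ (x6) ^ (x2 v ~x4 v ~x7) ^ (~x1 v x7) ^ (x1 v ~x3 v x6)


CNF with 6 clauses over 7 vars (128 assignments).
An assignment satisfies CNF iff every clause has >=1 true literal.
Check each row (bits = x1,x2,x3,x4,x5,x6,x7; clause T/F shown):
  row 0 [0000000]: clauses=TTFTTT -> 0
  row 1 [0000001]: clauses=TTFTTT -> 0
  row 2 [0000010]: clauses=TTTTTT -> 1
  row 3 [0000011]: clauses=TTTTTT -> 1
  row 4 [0000100]: clauses=TTFTTT -> 0
  (every remaining row is evaluated the same way; all 128 results are listed next)
Full result column, 8 rows per line (x1,x2,x3,x4 fixed per line; x5,x6,x7 runs 000..111 left to right):
  rows 0-7 [x1,x2,x3,x4=0000]: 00110011  (ones: 4)
  rows 8-15 [x1,x2,x3,x4=0001]: 00100010  (ones: 2)
  rows 16-23 [x1,x2,x3,x4=0010]: 00110011  (ones: 4)
  rows 24-31 [x1,x2,x3,x4=0011]: 00100010  (ones: 2)
  rows 32-39 [x1,x2,x3,x4=0100]: 00110011  (ones: 4)
  rows 40-47 [x1,x2,x3,x4=0101]: 00110011  (ones: 4)
  rows 48-55 [x1,x2,x3,x4=0110]: 00110011  (ones: 4)
  rows 56-63 [x1,x2,x3,x4=0111]: 00110011  (ones: 4)
  rows 64-71 [x1,x2,x3,x4=1000]: 00010001  (ones: 2)
  rows 72-79 [x1,x2,x3,x4=1001]: 00000000  (ones: 0)
  rows 80-87 [x1,x2,x3,x4=1010]: 00010001  (ones: 2)
  rows 88-95 [x1,x2,x3,x4=1011]: 00000000  (ones: 0)
  rows 96-103 [x1,x2,x3,x4=1100]: 00010001  (ones: 2)
  rows 104-111 [x1,x2,x3,x4=1101]: 00000001  (ones: 1)
  rows 112-119 [x1,x2,x3,x4=1110]: 00010001  (ones: 2)
  rows 120-127 [x1,x2,x3,x4=1111]: 00000001  (ones: 1)
Satisfying assignments = 4+2+4+2+4+4+4+4+2+0+2+0+2+1+2+1 = 38

38


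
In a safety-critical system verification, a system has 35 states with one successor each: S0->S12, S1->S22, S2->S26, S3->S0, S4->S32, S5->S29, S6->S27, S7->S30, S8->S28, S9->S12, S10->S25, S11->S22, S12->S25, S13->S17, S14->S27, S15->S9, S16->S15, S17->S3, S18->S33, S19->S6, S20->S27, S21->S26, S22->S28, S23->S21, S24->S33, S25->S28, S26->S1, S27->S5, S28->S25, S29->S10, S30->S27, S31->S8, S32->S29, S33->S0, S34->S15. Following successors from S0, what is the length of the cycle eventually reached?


Trace from S0 until a state repeats:
  S0 -> S12 -> S25 -> S28 -> S25
S25 first seen at step 2, revisited at step 4.
Cycle length = 4 - 2 = 2

2


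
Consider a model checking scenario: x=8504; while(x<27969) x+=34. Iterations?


Step 1: x goes from 8504 toward 27969 by 34; the body runs while x<27969, so iterations = ceil((bound-start)/step)
Step 2: Distance=19465
Step 3: ceil(19465/34)=573

573


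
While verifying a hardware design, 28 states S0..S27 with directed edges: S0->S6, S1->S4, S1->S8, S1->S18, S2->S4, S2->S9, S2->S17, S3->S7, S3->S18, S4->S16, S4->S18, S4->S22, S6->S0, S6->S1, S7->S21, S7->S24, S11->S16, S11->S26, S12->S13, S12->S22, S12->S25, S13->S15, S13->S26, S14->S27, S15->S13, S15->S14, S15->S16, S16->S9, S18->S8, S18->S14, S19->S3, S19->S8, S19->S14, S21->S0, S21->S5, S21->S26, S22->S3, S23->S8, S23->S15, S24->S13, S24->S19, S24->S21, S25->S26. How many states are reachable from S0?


BFS from S0:
  layer 0: {S0}
  layer 1: {S6}
  layer 2: {S1}
  layer 3: {S4, S8, S18}
  layer 4: {S14, S16, S22}
  layer 5: {S3, S9, S27}
  layer 6: {S7}
  layer 7: {S21, S24}
  layer 8: {S5, S13, S19, S26}
  layer 9: {S15}
Reachable set: {S0, S1, S3, S4, S5, S6, S7, S8, S9, S13, S14, S15, S16, S18, S19, S21, S22, S24, S26, S27}
Count = 20

20


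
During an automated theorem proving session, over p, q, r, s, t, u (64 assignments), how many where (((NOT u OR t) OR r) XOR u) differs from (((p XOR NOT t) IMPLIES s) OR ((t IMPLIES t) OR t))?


F1 = (((NOT u OR t) OR r) XOR u)
F2 = (((p XOR NOT t) IMPLIES s) OR ((t IMPLIES t) OR t))
Evaluate both on each of 64 rows (bits = p,q,r,s,t,u):
  row 0 [000000]: F1=1 F2=1 -> 0
  row 1 [000001]: F1=1 F2=1 -> 0
  row 2 [000010]: F1=1 F2=1 -> 0
  row 3 [000011]: F1=0 F2=1 (differ) -> 1
  row 4 [000100]: F1=1 F2=1 -> 0
  (every remaining row is evaluated the same way; all 64 results are listed next)
Full result column, 8 rows per line (p,q,r fixed per line; s,t,u runs 000..111 left to right):
  rows 0-7 [p,q,r=000]: 00010001  (ones: 2)
  rows 8-15 [p,q,r=001]: 01010101  (ones: 4)
  rows 16-23 [p,q,r=010]: 00010001  (ones: 2)
  rows 24-31 [p,q,r=011]: 01010101  (ones: 4)
  rows 32-39 [p,q,r=100]: 00010001  (ones: 2)
  rows 40-47 [p,q,r=101]: 01010101  (ones: 4)
  rows 48-55 [p,q,r=110]: 00010001  (ones: 2)
  rows 56-63 [p,q,r=111]: 01010101  (ones: 4)
Disagreements = 2+4+2+4+2+4+2+4 = 24

24


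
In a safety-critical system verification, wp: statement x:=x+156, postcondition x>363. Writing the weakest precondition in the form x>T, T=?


Formula: wp(x:=E, P) = P[E/x] (substitute E for x in postcondition)
Step 1: Postcondition: x>363
Step 2: Substitute x+156 for x: x+156>363
Step 3: Solve for x: x > 363-156 = 207

207


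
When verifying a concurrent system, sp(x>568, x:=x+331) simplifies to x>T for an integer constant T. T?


Formula: sp(P, x:=E) = exists old_x. (x = E[old_x/x]) AND P[old_x/x] (old_x is the value of x before the assignment; eliminate old_x by solving x = E[old_x/x] for old_x)
Step 1: Precondition P: x>568, i.e. old_x > 568
Step 2: Assignment gives x = old_x + 331, so old_x = x - 331
Step 3: Substitute into P: x - 331 > 568
Step 4: Simplify: x > 568+331 = 899

899


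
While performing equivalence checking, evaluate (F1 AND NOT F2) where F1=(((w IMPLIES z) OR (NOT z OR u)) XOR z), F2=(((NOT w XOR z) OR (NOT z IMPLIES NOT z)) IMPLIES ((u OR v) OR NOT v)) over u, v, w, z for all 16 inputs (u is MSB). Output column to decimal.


F1 = (((w IMPLIES z) OR (NOT z OR u)) XOR z)
F2 = (((NOT w XOR z) OR (NOT z IMPLIES NOT z)) IMPLIES ((u OR v) OR NOT v))
Counterexample to F1=>F2 is where F1=1 and F2=0.
Evaluate each row (bits = u,v,w,z, MSB first):
  row 0 [0000]: F1=1 F2=1 -> F1&~F2 -> 0
  row 1 [0001]: F1=0 F2=1 -> F1&~F2 -> 0
  row 2 [0010]: F1=1 F2=1 -> F1&~F2 -> 0
  row 3 [0011]: F1=0 F2=1 -> F1&~F2 -> 0
  row 4 [0100]: F1=1 F2=1 -> F1&~F2 -> 0
  row 5 [0101]: F1=0 F2=1 -> F1&~F2 -> 0
  row 6 [0110]: F1=1 F2=1 -> F1&~F2 -> 0
  row 7 [0111]: F1=0 F2=1 -> F1&~F2 -> 0
  row 8 [1000]: F1=1 F2=1 -> F1&~F2 -> 0
  row 9 [1001]: F1=0 F2=1 -> F1&~F2 -> 0
  row 10 [1010]: F1=1 F2=1 -> F1&~F2 -> 0
  row 11 [1011]: F1=0 F2=1 -> F1&~F2 -> 0
  row 12 [1100]: F1=1 F2=1 -> F1&~F2 -> 0
  row 13 [1101]: F1=0 F2=1 -> F1&~F2 -> 0
  row 14 [1110]: F1=1 F2=1 -> F1&~F2 -> 0
  row 15 [1111]: F1=0 F2=1 -> F1&~F2 -> 0
Full result column, 4 rows per line (u,v fixed per line; w,z runs 00..11 left to right):
  rows 0-3 [u,v=00]: 0000  = hex 0
  rows 4-7 [u,v=01]: 0000  = hex 0
  rows 8-11 [u,v=10]: 0000  = hex 0
  rows 12-15 [u,v=11]: 0000  = hex 0
Counterexample vector (row 0 .. row 15) = 0000000000000000
Output column grouped in 4s = 0000 0000 0000 0000 = 0x0000
Convert to decimal digit by digit (value = value*16 + digit):
  0 -> 0
  0*16 + 0 = 0
  0*16 + 0 = 0
  0*16 + 0 = 0
Decimal = 0

0


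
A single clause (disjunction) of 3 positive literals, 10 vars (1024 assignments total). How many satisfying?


Step 1: Total=2^10=1024
Step 2: Unsat when all 3 false: 2^7=128
Step 3: Sat=1024-128=896

896


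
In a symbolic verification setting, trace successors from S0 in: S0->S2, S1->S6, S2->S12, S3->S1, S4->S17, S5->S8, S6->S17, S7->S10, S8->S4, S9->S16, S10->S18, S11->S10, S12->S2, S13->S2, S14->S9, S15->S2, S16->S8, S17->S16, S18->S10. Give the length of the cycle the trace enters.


Trace from S0 until a state repeats:
  S0 -> S2 -> S12 -> S2
S2 first seen at step 1, revisited at step 3.
Cycle length = 3 - 1 = 2

2


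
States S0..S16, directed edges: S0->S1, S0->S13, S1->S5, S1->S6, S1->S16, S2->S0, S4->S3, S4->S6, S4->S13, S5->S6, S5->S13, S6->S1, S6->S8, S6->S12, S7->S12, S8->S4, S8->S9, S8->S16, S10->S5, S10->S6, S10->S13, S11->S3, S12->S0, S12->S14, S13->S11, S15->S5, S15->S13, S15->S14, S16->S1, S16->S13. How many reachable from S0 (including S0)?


BFS from S0:
  layer 0: {S0}
  layer 1: {S1, S13}
  layer 2: {S5, S6, S11, S16}
  layer 3: {S3, S8, S12}
  layer 4: {S4, S9, S14}
Reachable set: {S0, S1, S3, S4, S5, S6, S8, S9, S11, S12, S13, S14, S16}
Count = 13

13


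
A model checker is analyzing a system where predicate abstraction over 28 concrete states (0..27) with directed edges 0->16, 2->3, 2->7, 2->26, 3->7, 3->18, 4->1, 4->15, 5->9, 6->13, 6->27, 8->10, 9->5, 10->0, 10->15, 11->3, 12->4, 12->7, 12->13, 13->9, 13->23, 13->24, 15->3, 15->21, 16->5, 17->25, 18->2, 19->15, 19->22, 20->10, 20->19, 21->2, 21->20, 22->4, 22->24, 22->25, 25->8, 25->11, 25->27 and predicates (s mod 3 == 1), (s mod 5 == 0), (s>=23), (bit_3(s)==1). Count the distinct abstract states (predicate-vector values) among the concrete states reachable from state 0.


BFS from 0:
Concrete reachable: {0, 5, 9, 16}
Abstract via predicates (s mod 3 == 1), (s mod 5 == 0), (s>=23), (bit_3(s)==1):
  (0,0,0,1) <- {9}
  (0,1,0,0) <- {0, 5}
  (1,0,0,0) <- {16}
Distinct abstract states = 3

3


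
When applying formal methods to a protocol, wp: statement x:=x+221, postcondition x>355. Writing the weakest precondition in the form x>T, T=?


Formula: wp(x:=E, P) = P[E/x] (substitute E for x in postcondition)
Step 1: Postcondition: x>355
Step 2: Substitute x+221 for x: x+221>355
Step 3: Solve for x: x > 355-221 = 134

134


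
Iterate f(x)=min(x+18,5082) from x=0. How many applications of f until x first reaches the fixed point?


Step 1: x=0, cap=5082, increment=18
Step 2: x grows by 18 each step until capped at 5082; fixed point is x=5082
Step 3: iterations = ceil(5082/18) = 283

283


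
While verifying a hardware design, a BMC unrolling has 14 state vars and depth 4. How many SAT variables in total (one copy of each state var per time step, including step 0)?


BMC unrolls to depth k, creating one copy of each state var for steps 0..k.
Step count = 4 + 1 = 5 (steps 0 through 4)
Vars per step = 14
Total = 14 * 5 = 70

70


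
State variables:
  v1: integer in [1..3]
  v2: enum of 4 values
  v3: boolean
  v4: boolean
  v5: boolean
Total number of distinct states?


State space = product of domain sizes of all variables.
Domain sizes:
  v1 (integer in [1..3]): 3
  v2 (enum of 4 values): 4
  v3 (boolean): 2
  v4 (boolean): 2
  v5 (boolean): 2
Product = 3 * 4 * 2 * 2 * 2 = 96

96


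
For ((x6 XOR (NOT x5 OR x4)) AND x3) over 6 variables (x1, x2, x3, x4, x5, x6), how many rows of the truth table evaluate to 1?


Formula: ((x6 XOR (NOT x5 OR x4)) AND x3) over 6 vars (64 rows)
Evaluate each row (x1, x2, x3, x4, x5, x6 as bits, MSB first):
  row 0 [000000]: ((0 XOR (NOT 0 OR 0)) AND 0) -> 0
  row 1 [000001]: ((1 XOR (NOT 0 OR 0)) AND 0) -> 0
  row 2 [000010]: ((0 XOR (NOT 1 OR 0)) AND 0) -> 0
  row 3 [000011]: ((1 XOR (NOT 1 OR 0)) AND 0) -> 0
  row 4 [000100]: ((0 XOR (NOT 0 OR 1)) AND 0) -> 0
  (every remaining row is evaluated the same way; all 64 results are listed next)
Full result column, 8 rows per line (x1,x2,x3 fixed per line; x4,x5,x6 runs 000..111 left to right):
  rows 0-7 [x1,x2,x3=000]: 00000000  (ones: 0)
  rows 8-15 [x1,x2,x3=001]: 10011010  (ones: 4)
  rows 16-23 [x1,x2,x3=010]: 00000000  (ones: 0)
  rows 24-31 [x1,x2,x3=011]: 10011010  (ones: 4)
  rows 32-39 [x1,x2,x3=100]: 00000000  (ones: 0)
  rows 40-47 [x1,x2,x3=101]: 10011010  (ones: 4)
  rows 48-55 [x1,x2,x3=110]: 00000000  (ones: 0)
  rows 56-63 [x1,x2,x3=111]: 10011010  (ones: 4)
Count of 1-rows = 0+4+0+4+0+4+0+4 = 16

16


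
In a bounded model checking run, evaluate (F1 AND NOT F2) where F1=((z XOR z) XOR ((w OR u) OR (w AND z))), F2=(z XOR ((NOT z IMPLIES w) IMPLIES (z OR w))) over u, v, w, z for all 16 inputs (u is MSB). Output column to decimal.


F1 = ((z XOR z) XOR ((w OR u) OR (w AND z)))
F2 = (z XOR ((NOT z IMPLIES w) IMPLIES (z OR w)))
Counterexample to F1=>F2 is where F1=1 and F2=0.
Evaluate each row (bits = u,v,w,z, MSB first):
  row 0 [0000]: F1=0 F2=1 -> F1&~F2 -> 0
  row 1 [0001]: F1=0 F2=0 -> F1&~F2 -> 0
  row 2 [0010]: F1=1 F2=1 -> F1&~F2 -> 0
  row 3 [0011]: F1=1 F2=0 -> F1&~F2 -> 1
  row 4 [0100]: F1=0 F2=1 -> F1&~F2 -> 0
  row 5 [0101]: F1=0 F2=0 -> F1&~F2 -> 0
  row 6 [0110]: F1=1 F2=1 -> F1&~F2 -> 0
  row 7 [0111]: F1=1 F2=0 -> F1&~F2 -> 1
  row 8 [1000]: F1=1 F2=1 -> F1&~F2 -> 0
  row 9 [1001]: F1=1 F2=0 -> F1&~F2 -> 1
  row 10 [1010]: F1=1 F2=1 -> F1&~F2 -> 0
  row 11 [1011]: F1=1 F2=0 -> F1&~F2 -> 1
  row 12 [1100]: F1=1 F2=1 -> F1&~F2 -> 0
  row 13 [1101]: F1=1 F2=0 -> F1&~F2 -> 1
  row 14 [1110]: F1=1 F2=1 -> F1&~F2 -> 0
  row 15 [1111]: F1=1 F2=0 -> F1&~F2 -> 1
Full result column, 4 rows per line (u,v fixed per line; w,z runs 00..11 left to right):
  rows 0-3 [u,v=00]: 0001  = hex 1
  rows 4-7 [u,v=01]: 0001  = hex 1
  rows 8-11 [u,v=10]: 0101  = hex 5
  rows 12-15 [u,v=11]: 0101  = hex 5
Counterexample vector (row 0 .. row 15) = 0001000101010101
Output column grouped in 4s = 0001 0001 0101 0101 = 0x1155
Convert to decimal digit by digit (value = value*16 + digit):
  1 -> 1
  1*16 + 1 = 17
  17*16 + 5 = 277
  277*16 + 5 = 4437
Decimal = 4437

4437


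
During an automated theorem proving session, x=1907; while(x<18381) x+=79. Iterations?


Step 1: x goes from 1907 toward 18381 by 79; the body runs while x<18381, so iterations = ceil((bound-start)/step)
Step 2: Distance=16474
Step 3: ceil(16474/79)=209

209


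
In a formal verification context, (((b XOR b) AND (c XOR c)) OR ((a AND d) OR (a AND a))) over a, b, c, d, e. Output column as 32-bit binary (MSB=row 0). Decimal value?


Formula: (((b XOR b) AND (c XOR c)) OR ((a AND d) OR (a AND a))) over a, b, c, d, e (32 rows)
Evaluate each row (bits = a,b,c,d,e, MSB first):
  row 0 [00000]: (((0 XOR 0) AND (0 XOR 0)) OR ((0 AND 0) OR (0 AND 0))) -> 0
  row 1 [00001]: (((0 XOR 0) AND (0 XOR 0)) OR ((0 AND 0) OR (0 AND 0))) -> 0
  row 2 [00010]: (((0 XOR 0) AND (0 XOR 0)) OR ((0 AND 1) OR (0 AND 0))) -> 0
  row 3 [00011]: (((0 XOR 0) AND (0 XOR 0)) OR ((0 AND 1) OR (0 AND 0))) -> 0
  row 4 [00100]: (((0 XOR 0) AND (1 XOR 1)) OR ((0 AND 0) OR (0 AND 0))) -> 0
  row 5 [00101]: (((0 XOR 0) AND (1 XOR 1)) OR ((0 AND 0) OR (0 AND 0))) -> 0
  row 6 [00110]: (((0 XOR 0) AND (1 XOR 1)) OR ((0 AND 1) OR (0 AND 0))) -> 0
  row 7 [00111]: (((0 XOR 0) AND (1 XOR 1)) OR ((0 AND 1) OR (0 AND 0))) -> 0
  row 8 [01000]: (((1 XOR 1) AND (0 XOR 0)) OR ((0 AND 0) OR (0 AND 0))) -> 0
  row 9 [01001]: (((1 XOR 1) AND (0 XOR 0)) OR ((0 AND 0) OR (0 AND 0))) -> 0
  row 10 [01010]: (((1 XOR 1) AND (0 XOR 0)) OR ((0 AND 1) OR (0 AND 0))) -> 0
  row 11 [01011]: (((1 XOR 1) AND (0 XOR 0)) OR ((0 AND 1) OR (0 AND 0))) -> 0
  row 12 [01100]: (((1 XOR 1) AND (1 XOR 1)) OR ((0 AND 0) OR (0 AND 0))) -> 0
  row 13 [01101]: (((1 XOR 1) AND (1 XOR 1)) OR ((0 AND 0) OR (0 AND 0))) -> 0
  row 14 [01110]: (((1 XOR 1) AND (1 XOR 1)) OR ((0 AND 1) OR (0 AND 0))) -> 0
  row 15 [01111]: (((1 XOR 1) AND (1 XOR 1)) OR ((0 AND 1) OR (0 AND 0))) -> 0
  row 16 [10000]: (((0 XOR 0) AND (0 XOR 0)) OR ((1 AND 0) OR (1 AND 1))) -> 1
  row 17 [10001]: (((0 XOR 0) AND (0 XOR 0)) OR ((1 AND 0) OR (1 AND 1))) -> 1
  row 18 [10010]: (((0 XOR 0) AND (0 XOR 0)) OR ((1 AND 1) OR (1 AND 1))) -> 1
  row 19 [10011]: (((0 XOR 0) AND (0 XOR 0)) OR ((1 AND 1) OR (1 AND 1))) -> 1
  row 20 [10100]: (((0 XOR 0) AND (1 XOR 1)) OR ((1 AND 0) OR (1 AND 1))) -> 1
  row 21 [10101]: (((0 XOR 0) AND (1 XOR 1)) OR ((1 AND 0) OR (1 AND 1))) -> 1
  row 22 [10110]: (((0 XOR 0) AND (1 XOR 1)) OR ((1 AND 1) OR (1 AND 1))) -> 1
  row 23 [10111]: (((0 XOR 0) AND (1 XOR 1)) OR ((1 AND 1) OR (1 AND 1))) -> 1
  row 24 [11000]: (((1 XOR 1) AND (0 XOR 0)) OR ((1 AND 0) OR (1 AND 1))) -> 1
  row 25 [11001]: (((1 XOR 1) AND (0 XOR 0)) OR ((1 AND 0) OR (1 AND 1))) -> 1
  row 26 [11010]: (((1 XOR 1) AND (0 XOR 0)) OR ((1 AND 1) OR (1 AND 1))) -> 1
  row 27 [11011]: (((1 XOR 1) AND (0 XOR 0)) OR ((1 AND 1) OR (1 AND 1))) -> 1
  row 28 [11100]: (((1 XOR 1) AND (1 XOR 1)) OR ((1 AND 0) OR (1 AND 1))) -> 1
  row 29 [11101]: (((1 XOR 1) AND (1 XOR 1)) OR ((1 AND 0) OR (1 AND 1))) -> 1
  row 30 [11110]: (((1 XOR 1) AND (1 XOR 1)) OR ((1 AND 1) OR (1 AND 1))) -> 1
  row 31 [11111]: (((1 XOR 1) AND (1 XOR 1)) OR ((1 AND 1) OR (1 AND 1))) -> 1
Full result column, 4 rows per line (a,b,c fixed per line; d,e runs 00..11 left to right):
  rows 0-3 [a,b,c=000]: 0000  = hex 0
  rows 4-7 [a,b,c=001]: 0000  = hex 0
  rows 8-11 [a,b,c=010]: 0000  = hex 0
  rows 12-15 [a,b,c=011]: 0000  = hex 0
  rows 16-19 [a,b,c=100]: 1111  = hex F
  rows 20-23 [a,b,c=101]: 1111  = hex F
  rows 24-27 [a,b,c=110]: 1111  = hex F
  rows 28-31 [a,b,c=111]: 1111  = hex F
Output column (row 0 .. row 31) = 00000000000000001111111111111111
Output column grouped in 4s = 0000 0000 0000 0000 1111 1111 1111 1111 = 0x0000FFFF
Convert to decimal digit by digit (value = value*16 + digit):
  0 -> 0
  0*16 + 0 = 0
  0*16 + 0 = 0
  0*16 + 0 = 0
  0*16 + 15 (F) = 15
  15*16 + 15 (F) = 255
  255*16 + 15 (F) = 4095
  4095*16 + 15 (F) = 65535
Decimal = 65535

65535
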